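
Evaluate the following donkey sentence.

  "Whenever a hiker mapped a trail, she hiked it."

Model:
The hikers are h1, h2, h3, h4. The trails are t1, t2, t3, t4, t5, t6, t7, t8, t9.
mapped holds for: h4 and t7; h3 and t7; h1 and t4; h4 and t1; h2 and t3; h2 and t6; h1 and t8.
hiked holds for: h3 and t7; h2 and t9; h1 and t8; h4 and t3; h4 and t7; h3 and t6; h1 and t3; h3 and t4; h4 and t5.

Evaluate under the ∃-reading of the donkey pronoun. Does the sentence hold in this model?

False

"it" takes "a trail" as antecedent — a donkey pronoun bound across the clause boundary.
Weak reading: every hiker h with some mapped-trail has at least one mapped-trail t such that hiked(h,t).
Per hiker: h1:✓  h2:✗  h3:✓  h4:✓
h2 has no witness among its mapped-trails.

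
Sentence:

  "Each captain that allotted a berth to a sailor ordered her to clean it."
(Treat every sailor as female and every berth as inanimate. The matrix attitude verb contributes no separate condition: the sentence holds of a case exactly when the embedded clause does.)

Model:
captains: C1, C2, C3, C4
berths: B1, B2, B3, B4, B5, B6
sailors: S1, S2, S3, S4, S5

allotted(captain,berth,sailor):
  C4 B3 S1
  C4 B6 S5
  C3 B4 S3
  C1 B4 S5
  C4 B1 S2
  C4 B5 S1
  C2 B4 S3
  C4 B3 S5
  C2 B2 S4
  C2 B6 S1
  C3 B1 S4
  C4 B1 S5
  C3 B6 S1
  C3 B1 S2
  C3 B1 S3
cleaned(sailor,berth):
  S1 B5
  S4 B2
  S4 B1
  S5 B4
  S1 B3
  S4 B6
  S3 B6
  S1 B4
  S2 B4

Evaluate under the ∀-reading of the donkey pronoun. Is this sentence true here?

"her" takes "a sailor" as antecedent and "it" takes "a berth"; both are donkey pronouns co-varying with the restrictor.
Strong reading: for every (c,b,s) with allotted(c,b,s), cleaned(s,b).
Restrictor triples: (C1,B4,S5)→cleaned(S5,B4) ✓  (C2,B2,S4)→cleaned(S4,B2) ✓  (C2,B4,S3)→cleaned(S3,B4) ✗  (C2,B6,S1)→cleaned(S1,B6) ✗  (C3,B1,S2)→cleaned(S2,B1) ✗  (C3,B1,S3)→cleaned(S3,B1) ✗  (C3,B1,S4)→cleaned(S4,B1) ✓  (C3,B4,S3)→cleaned(S3,B4) ✗  (C3,B6,S1)→cleaned(S1,B6) ✗  (C4,B1,S2)→cleaned(S2,B1) ✗  (C4,B1,S5)→cleaned(S5,B1) ✗  (C4,B3,S1)→cleaned(S1,B3) ✓  (C4,B3,S5)→cleaned(S5,B3) ✗  (C4,B5,S1)→cleaned(S1,B5) ✓  (C4,B6,S5)→cleaned(S5,B6) ✗
Counterexample: (C2,B4,S3) — cleaned(S3,B4) does not hold.

False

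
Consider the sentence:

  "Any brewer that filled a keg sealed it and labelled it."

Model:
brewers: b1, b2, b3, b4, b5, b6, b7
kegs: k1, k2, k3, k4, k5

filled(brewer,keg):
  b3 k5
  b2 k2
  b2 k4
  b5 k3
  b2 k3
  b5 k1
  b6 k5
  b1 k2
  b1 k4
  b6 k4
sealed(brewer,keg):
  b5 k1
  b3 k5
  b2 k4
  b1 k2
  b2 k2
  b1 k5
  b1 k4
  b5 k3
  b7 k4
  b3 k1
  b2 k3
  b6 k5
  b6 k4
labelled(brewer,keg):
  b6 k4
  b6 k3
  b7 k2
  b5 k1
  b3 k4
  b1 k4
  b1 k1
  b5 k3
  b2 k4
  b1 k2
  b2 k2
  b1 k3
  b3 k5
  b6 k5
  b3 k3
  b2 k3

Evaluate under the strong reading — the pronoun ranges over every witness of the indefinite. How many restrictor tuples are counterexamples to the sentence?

0

"it" takes "a keg" as antecedent — a donkey pronoun bound across the clause boundary.
Strong reading: for every (b,k) with filled(b,k), sealed(b,k) ∧ labelled(b,k).
Restrictor pairs: (b1,k2) ✓  (b1,k4) ✓  (b2,k2) ✓  (b2,k3) ✓  (b2,k4) ✓  (b3,k5) ✓  (b5,k1) ✓  (b5,k3) ✓  (b6,k4) ✓  (b6,k5) ✓
Counterexamples (restrictor pairs failing the scope): 0.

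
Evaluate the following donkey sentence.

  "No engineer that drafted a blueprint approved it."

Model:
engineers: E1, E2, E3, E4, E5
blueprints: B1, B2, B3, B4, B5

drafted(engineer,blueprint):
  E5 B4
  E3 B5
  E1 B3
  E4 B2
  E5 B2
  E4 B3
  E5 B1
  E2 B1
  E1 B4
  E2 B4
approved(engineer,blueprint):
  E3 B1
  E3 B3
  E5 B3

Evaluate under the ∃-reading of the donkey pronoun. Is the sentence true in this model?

True

"it" takes "a blueprint" as antecedent — a donkey pronoun bound across the clause boundary.
Truth condition: for no (e,b) with drafted(e,b) does approved(e,b) hold.
Restrictor pairs — does the scope hold? (E1,B3):fails  (E1,B4):fails  (E2,B1):fails  (E2,B4):fails  (E3,B5):fails  (E4,B2):fails  (E4,B3):fails  (E5,B1):fails  (E5,B2):fails  (E5,B4):fails
Scope holds for no restrictor pair, so the sentence is true.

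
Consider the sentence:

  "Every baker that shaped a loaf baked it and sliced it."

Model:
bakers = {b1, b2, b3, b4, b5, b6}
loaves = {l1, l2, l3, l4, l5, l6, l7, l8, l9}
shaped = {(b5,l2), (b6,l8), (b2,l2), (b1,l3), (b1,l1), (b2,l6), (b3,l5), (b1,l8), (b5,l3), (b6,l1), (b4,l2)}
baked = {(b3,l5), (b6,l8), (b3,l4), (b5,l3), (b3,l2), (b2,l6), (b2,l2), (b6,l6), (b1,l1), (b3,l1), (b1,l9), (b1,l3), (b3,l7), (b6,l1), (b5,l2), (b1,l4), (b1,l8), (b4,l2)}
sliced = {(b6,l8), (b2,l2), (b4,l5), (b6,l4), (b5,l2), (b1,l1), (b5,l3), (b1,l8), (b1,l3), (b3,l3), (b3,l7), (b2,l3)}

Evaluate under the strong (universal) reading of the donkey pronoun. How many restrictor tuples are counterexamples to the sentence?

4

"it" takes "a loaf" as antecedent — a donkey pronoun bound across the clause boundary.
Strong reading: for every (b,l) with shaped(b,l), baked(b,l) ∧ sliced(b,l).
Restrictor pairs: (b1,l1) ✓  (b1,l3) ✓  (b1,l8) ✓  (b2,l2) ✓  (b2,l6) ✗  (b3,l5) ✗  (b4,l2) ✗  (b5,l2) ✓  (b5,l3) ✓  (b6,l1) ✗  (b6,l8) ✓
Counterexamples (restrictor pairs failing the scope): 4.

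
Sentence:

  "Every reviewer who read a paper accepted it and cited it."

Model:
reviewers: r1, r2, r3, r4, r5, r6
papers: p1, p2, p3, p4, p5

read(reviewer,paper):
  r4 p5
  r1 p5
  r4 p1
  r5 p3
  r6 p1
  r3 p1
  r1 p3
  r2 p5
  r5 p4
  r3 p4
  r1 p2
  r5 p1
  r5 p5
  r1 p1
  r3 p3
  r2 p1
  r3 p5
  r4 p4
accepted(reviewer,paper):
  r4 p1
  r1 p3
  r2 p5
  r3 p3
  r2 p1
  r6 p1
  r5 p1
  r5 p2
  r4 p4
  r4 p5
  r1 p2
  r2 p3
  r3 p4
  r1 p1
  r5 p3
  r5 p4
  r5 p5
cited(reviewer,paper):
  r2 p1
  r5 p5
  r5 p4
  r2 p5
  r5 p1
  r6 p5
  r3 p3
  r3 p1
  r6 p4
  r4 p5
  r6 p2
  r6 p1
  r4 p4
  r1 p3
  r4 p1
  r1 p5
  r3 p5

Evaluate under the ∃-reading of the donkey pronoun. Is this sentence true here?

True

"it" takes "a paper" as antecedent — a donkey pronoun bound across the clause boundary.
Weak reading: every reviewer r with some read-paper has at least one read-paper p such that accepted(r,p) ∧ cited(r,p).
Per reviewer: r1:✓  r2:✓  r3:✓  r4:✓  r5:✓  r6:✓
Every reviewer in the restrictor has a witness.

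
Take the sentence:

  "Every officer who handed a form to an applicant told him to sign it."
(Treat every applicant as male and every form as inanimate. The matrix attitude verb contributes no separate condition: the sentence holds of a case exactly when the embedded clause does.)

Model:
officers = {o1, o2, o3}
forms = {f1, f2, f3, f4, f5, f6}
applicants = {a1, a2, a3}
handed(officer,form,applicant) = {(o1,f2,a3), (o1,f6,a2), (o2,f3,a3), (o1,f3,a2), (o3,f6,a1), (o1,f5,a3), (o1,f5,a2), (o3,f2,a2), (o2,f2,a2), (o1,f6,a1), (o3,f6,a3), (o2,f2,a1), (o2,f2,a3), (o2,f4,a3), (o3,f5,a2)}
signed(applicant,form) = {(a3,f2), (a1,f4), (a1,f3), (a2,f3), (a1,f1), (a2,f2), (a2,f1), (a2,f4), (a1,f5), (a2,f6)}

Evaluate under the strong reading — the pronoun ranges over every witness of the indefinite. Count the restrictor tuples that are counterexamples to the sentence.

"him" takes "an applicant" as antecedent and "it" takes "a form"; both are donkey pronouns co-varying with the restrictor.
Strong reading: for every (o,f,a) with handed(o,f,a), signed(a,f).
Restrictor triples: (o1,f2,a3)→signed(a3,f2) ✓  (o1,f3,a2)→signed(a2,f3) ✓  (o1,f5,a2)→signed(a2,f5) ✗  (o1,f5,a3)→signed(a3,f5) ✗  (o1,f6,a1)→signed(a1,f6) ✗  (o1,f6,a2)→signed(a2,f6) ✓  (o2,f2,a1)→signed(a1,f2) ✗  (o2,f2,a2)→signed(a2,f2) ✓  (o2,f2,a3)→signed(a3,f2) ✓  (o2,f3,a3)→signed(a3,f3) ✗  (o2,f4,a3)→signed(a3,f4) ✗  (o3,f2,a2)→signed(a2,f2) ✓  (o3,f5,a2)→signed(a2,f5) ✗  (o3,f6,a1)→signed(a1,f6) ✗  (o3,f6,a3)→signed(a3,f6) ✗
Counterexamples (restrictor triples failing the scope): 9.

9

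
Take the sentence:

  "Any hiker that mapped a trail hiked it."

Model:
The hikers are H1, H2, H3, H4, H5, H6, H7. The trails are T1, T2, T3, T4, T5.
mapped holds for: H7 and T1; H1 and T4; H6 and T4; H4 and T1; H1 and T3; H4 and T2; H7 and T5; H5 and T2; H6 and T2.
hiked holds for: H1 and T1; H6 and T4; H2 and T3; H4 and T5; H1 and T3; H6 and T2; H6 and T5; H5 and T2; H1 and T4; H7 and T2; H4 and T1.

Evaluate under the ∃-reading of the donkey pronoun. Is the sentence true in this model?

False

"it" takes "a trail" as antecedent — a donkey pronoun bound across the clause boundary.
Weak reading: every hiker h with some mapped-trail has at least one mapped-trail t such that hiked(h,t).
Per hiker: H1:✓  H4:✓  H5:✓  H6:✓  H7:✗
H7 has no witness among its mapped-trails.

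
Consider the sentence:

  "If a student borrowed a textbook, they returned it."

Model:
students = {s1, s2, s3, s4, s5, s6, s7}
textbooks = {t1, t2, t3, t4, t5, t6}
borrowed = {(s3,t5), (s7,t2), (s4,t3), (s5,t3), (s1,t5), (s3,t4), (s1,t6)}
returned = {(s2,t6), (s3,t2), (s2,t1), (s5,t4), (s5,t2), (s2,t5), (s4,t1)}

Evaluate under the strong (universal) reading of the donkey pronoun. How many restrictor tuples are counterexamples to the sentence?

7

"it" takes "a textbook" as antecedent — a donkey pronoun bound across the clause boundary.
Strong reading: for every (s,t) with borrowed(s,t), returned(s,t).
Restrictor pairs: (s1,t5) ✗  (s1,t6) ✗  (s3,t4) ✗  (s3,t5) ✗  (s4,t3) ✗  (s5,t3) ✗  (s7,t2) ✗
Counterexamples (restrictor pairs failing the scope): 7.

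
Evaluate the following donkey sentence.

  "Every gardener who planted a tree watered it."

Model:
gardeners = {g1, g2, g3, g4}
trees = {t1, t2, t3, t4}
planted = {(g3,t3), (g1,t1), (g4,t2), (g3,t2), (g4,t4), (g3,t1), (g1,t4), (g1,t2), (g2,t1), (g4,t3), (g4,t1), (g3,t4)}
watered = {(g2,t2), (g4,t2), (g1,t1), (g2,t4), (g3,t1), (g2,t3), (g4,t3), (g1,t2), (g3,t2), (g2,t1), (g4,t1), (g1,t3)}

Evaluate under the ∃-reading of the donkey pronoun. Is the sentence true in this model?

True

"it" takes "a tree" as antecedent — a donkey pronoun bound across the clause boundary.
Weak reading: every gardener g with some planted-tree has at least one planted-tree t such that watered(g,t).
Per gardener: g1:✓  g2:✓  g3:✓  g4:✓
Every gardener in the restrictor has a witness.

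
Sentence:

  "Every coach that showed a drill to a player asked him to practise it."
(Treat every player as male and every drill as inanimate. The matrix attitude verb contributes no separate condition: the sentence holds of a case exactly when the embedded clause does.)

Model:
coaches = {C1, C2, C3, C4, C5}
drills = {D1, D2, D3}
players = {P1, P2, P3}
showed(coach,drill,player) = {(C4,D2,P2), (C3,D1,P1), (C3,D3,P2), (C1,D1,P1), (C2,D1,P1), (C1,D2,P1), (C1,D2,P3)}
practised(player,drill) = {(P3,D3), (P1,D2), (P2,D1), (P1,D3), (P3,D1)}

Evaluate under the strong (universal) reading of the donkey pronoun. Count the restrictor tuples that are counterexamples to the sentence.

6

"him" takes "a player" as antecedent and "it" takes "a drill"; both are donkey pronouns co-varying with the restrictor.
Strong reading: for every (c,d,p) with showed(c,d,p), practised(p,d).
Restrictor triples: (C1,D1,P1)→practised(P1,D1) ✗  (C1,D2,P1)→practised(P1,D2) ✓  (C1,D2,P3)→practised(P3,D2) ✗  (C2,D1,P1)→practised(P1,D1) ✗  (C3,D1,P1)→practised(P1,D1) ✗  (C3,D3,P2)→practised(P2,D3) ✗  (C4,D2,P2)→practised(P2,D2) ✗
Counterexamples (restrictor triples failing the scope): 6.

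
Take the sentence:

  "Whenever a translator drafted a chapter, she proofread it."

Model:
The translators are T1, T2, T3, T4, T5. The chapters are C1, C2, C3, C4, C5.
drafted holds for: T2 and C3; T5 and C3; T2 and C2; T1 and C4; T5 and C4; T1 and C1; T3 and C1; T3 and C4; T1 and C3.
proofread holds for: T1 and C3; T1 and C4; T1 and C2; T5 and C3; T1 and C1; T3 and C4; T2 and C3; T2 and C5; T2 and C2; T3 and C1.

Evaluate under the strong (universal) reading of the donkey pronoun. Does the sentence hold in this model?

False

"it" takes "a chapter" as antecedent — a donkey pronoun bound across the clause boundary.
Strong reading: for every (t,c) with drafted(t,c), proofread(t,c).
Restrictor pairs: (T1,C1) ✓  (T1,C3) ✓  (T1,C4) ✓  (T2,C2) ✓  (T2,C3) ✓  (T3,C1) ✓  (T3,C4) ✓  (T5,C3) ✓  (T5,C4) ✗
Counterexample: (T5,C4) is in drafted but fails the scope.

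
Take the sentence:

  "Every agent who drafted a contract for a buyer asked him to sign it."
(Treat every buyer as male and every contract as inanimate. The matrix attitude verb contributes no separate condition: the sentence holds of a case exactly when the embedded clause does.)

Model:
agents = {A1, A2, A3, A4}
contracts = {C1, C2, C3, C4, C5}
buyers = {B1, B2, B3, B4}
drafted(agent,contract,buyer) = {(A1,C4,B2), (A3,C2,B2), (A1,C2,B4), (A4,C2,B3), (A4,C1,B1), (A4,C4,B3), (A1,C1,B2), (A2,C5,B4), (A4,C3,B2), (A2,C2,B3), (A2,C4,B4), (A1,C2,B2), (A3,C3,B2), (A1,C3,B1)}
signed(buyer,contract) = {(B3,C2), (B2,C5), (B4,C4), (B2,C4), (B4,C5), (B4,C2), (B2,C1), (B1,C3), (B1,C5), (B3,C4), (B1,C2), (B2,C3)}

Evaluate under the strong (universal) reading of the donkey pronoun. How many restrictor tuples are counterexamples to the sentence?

3

"him" takes "a buyer" as antecedent and "it" takes "a contract"; both are donkey pronouns co-varying with the restrictor.
Strong reading: for every (a,c,b) with drafted(a,c,b), signed(b,c).
Restrictor triples: (A1,C1,B2)→signed(B2,C1) ✓  (A1,C2,B2)→signed(B2,C2) ✗  (A1,C2,B4)→signed(B4,C2) ✓  (A1,C3,B1)→signed(B1,C3) ✓  (A1,C4,B2)→signed(B2,C4) ✓  (A2,C2,B3)→signed(B3,C2) ✓  (A2,C4,B4)→signed(B4,C4) ✓  (A2,C5,B4)→signed(B4,C5) ✓  (A3,C2,B2)→signed(B2,C2) ✗  (A3,C3,B2)→signed(B2,C3) ✓  (A4,C1,B1)→signed(B1,C1) ✗  (A4,C2,B3)→signed(B3,C2) ✓  (A4,C3,B2)→signed(B2,C3) ✓  (A4,C4,B3)→signed(B3,C4) ✓
Counterexamples (restrictor triples failing the scope): 3.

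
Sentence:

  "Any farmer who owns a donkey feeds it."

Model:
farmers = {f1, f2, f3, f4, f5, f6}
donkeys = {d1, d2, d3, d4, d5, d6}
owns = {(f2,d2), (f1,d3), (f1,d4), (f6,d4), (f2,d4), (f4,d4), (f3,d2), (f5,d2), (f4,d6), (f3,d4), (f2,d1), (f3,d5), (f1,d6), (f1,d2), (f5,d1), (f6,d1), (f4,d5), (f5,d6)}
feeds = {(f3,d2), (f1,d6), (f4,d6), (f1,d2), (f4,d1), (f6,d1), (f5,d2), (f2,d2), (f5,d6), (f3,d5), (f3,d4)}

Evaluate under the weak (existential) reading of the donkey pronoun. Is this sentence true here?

"it" takes "a donkey" as antecedent — a donkey pronoun bound across the clause boundary.
Weak reading: every farmer f with some owns-donkey has at least one owns-donkey d such that feeds(f,d).
Per farmer: f1:✓  f2:✓  f3:✓  f4:✓  f5:✓  f6:✓
Every farmer in the restrictor has a witness.

True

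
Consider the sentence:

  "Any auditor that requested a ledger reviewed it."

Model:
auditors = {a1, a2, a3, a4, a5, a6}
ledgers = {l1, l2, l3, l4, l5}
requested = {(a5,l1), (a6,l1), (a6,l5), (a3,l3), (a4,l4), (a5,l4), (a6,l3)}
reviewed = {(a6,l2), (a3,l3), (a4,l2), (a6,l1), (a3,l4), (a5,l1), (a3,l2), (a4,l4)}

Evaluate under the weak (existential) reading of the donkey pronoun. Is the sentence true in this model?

"it" takes "a ledger" as antecedent — a donkey pronoun bound across the clause boundary.
Weak reading: every auditor a with some requested-ledger has at least one requested-ledger l such that reviewed(a,l).
Per auditor: a3:✓  a4:✓  a5:✓  a6:✓
Every auditor in the restrictor has a witness.

True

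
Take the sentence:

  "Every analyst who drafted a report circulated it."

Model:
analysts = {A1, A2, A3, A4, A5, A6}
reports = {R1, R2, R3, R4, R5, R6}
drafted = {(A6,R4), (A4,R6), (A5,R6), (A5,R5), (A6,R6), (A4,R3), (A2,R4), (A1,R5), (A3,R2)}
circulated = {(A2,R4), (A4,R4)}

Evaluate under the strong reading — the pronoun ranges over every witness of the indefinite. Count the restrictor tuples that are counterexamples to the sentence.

8

"it" takes "a report" as antecedent — a donkey pronoun bound across the clause boundary.
Strong reading: for every (a,r) with drafted(a,r), circulated(a,r).
Restrictor pairs: (A1,R5) ✗  (A2,R4) ✓  (A3,R2) ✗  (A4,R3) ✗  (A4,R6) ✗  (A5,R5) ✗  (A5,R6) ✗  (A6,R4) ✗  (A6,R6) ✗
Counterexamples (restrictor pairs failing the scope): 8.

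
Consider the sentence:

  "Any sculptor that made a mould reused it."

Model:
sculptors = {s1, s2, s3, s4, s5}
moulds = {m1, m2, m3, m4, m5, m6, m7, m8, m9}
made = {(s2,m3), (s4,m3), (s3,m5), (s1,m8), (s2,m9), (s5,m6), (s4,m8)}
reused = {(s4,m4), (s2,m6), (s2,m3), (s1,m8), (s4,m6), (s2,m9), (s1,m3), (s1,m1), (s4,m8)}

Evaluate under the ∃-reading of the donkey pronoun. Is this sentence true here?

"it" takes "a mould" as antecedent — a donkey pronoun bound across the clause boundary.
Weak reading: every sculptor s with some made-mould has at least one made-mould m such that reused(s,m).
Per sculptor: s1:✓  s2:✓  s3:✗  s4:✓  s5:✗
s3 has no witness among its made-moulds.

False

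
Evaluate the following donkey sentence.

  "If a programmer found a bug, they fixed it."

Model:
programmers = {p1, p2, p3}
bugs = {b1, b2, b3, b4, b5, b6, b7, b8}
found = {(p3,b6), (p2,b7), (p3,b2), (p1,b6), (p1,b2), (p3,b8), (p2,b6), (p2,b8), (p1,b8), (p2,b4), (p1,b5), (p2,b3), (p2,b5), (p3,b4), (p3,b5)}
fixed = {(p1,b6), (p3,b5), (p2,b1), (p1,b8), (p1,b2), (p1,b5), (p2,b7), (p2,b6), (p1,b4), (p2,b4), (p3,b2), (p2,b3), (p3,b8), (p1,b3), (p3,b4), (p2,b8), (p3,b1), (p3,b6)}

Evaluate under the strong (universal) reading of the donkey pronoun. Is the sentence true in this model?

"it" takes "a bug" as antecedent — a donkey pronoun bound across the clause boundary.
Strong reading: for every (p,b) with found(p,b), fixed(p,b).
Restrictor pairs: (p1,b2) ✓  (p1,b5) ✓  (p1,b6) ✓  (p1,b8) ✓  (p2,b3) ✓  (p2,b4) ✓  (p2,b5) ✗  (p2,b6) ✓  (p2,b7) ✓  (p2,b8) ✓  (p3,b2) ✓  (p3,b4) ✓  (p3,b5) ✓  (p3,b6) ✓  (p3,b8) ✓
Counterexample: (p2,b5) is in found but fails the scope.

False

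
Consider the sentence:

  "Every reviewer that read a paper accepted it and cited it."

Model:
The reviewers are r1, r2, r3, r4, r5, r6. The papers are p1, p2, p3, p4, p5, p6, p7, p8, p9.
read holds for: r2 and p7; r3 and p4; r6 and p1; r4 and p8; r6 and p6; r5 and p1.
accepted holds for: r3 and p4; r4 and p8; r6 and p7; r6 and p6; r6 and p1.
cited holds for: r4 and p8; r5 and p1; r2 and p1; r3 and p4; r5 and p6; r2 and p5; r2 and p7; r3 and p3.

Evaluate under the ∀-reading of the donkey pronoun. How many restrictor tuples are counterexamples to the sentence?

4

"it" takes "a paper" as antecedent — a donkey pronoun bound across the clause boundary.
Strong reading: for every (r,p) with read(r,p), accepted(r,p) ∧ cited(r,p).
Restrictor pairs: (r2,p7) ✗  (r3,p4) ✓  (r4,p8) ✓  (r5,p1) ✗  (r6,p1) ✗  (r6,p6) ✗
Counterexamples (restrictor pairs failing the scope): 4.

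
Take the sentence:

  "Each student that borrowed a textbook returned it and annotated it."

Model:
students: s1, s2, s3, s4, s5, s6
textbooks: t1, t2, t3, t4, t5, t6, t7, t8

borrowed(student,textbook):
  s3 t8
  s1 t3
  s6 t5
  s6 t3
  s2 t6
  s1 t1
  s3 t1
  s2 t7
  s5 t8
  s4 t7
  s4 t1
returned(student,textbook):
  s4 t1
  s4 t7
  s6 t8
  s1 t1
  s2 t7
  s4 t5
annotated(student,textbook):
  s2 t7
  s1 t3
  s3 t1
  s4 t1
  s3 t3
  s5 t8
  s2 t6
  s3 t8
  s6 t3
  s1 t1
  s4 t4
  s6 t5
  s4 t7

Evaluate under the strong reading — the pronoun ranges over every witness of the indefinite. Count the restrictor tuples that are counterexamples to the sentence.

"it" takes "a textbook" as antecedent — a donkey pronoun bound across the clause boundary.
Strong reading: for every (s,t) with borrowed(s,t), returned(s,t) ∧ annotated(s,t).
Restrictor pairs: (s1,t1) ✓  (s1,t3) ✗  (s2,t6) ✗  (s2,t7) ✓  (s3,t1) ✗  (s3,t8) ✗  (s4,t1) ✓  (s4,t7) ✓  (s5,t8) ✗  (s6,t3) ✗  (s6,t5) ✗
Counterexamples (restrictor pairs failing the scope): 7.

7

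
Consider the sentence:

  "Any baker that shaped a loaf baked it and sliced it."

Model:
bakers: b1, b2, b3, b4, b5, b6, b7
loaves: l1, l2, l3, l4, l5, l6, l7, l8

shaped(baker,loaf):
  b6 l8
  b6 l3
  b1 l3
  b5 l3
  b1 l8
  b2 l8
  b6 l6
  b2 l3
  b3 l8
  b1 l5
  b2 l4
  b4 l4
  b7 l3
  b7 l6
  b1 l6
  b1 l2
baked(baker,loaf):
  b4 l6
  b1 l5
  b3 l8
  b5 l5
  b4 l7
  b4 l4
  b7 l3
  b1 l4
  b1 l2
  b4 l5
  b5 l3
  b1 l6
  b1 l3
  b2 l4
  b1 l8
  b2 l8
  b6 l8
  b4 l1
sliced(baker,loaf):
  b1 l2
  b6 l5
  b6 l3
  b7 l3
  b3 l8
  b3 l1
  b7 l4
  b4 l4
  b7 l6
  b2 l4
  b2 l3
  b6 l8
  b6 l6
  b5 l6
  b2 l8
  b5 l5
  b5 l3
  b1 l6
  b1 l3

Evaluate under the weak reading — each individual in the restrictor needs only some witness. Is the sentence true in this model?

"it" takes "a loaf" as antecedent — a donkey pronoun bound across the clause boundary.
Weak reading: every baker b with some shaped-loaf has at least one shaped-loaf l such that baked(b,l) ∧ sliced(b,l).
Per baker: b1:✓  b2:✓  b3:✓  b4:✓  b5:✓  b6:✓  b7:✓
Every baker in the restrictor has a witness.

True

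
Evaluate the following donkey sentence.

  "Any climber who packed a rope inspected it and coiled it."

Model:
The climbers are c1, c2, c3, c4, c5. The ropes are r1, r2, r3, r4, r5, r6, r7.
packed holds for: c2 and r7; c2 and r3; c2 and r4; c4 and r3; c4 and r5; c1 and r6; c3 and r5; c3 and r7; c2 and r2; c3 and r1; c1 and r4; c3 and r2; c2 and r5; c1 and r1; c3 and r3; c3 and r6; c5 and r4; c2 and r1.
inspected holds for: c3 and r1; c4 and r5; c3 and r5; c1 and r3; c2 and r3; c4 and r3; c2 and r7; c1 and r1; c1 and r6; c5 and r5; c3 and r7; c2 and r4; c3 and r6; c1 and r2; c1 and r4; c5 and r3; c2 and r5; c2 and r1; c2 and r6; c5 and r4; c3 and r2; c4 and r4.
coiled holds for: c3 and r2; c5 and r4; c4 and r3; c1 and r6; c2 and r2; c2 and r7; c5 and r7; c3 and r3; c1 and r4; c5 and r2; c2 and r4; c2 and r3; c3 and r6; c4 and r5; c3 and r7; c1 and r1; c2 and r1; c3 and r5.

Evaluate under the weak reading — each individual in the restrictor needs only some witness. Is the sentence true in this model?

"it" takes "a rope" as antecedent — a donkey pronoun bound across the clause boundary.
Weak reading: every climber c with some packed-rope has at least one packed-rope r such that inspected(c,r) ∧ coiled(c,r).
Per climber: c1:✓  c2:✓  c3:✓  c4:✓  c5:✓
Every climber in the restrictor has a witness.

True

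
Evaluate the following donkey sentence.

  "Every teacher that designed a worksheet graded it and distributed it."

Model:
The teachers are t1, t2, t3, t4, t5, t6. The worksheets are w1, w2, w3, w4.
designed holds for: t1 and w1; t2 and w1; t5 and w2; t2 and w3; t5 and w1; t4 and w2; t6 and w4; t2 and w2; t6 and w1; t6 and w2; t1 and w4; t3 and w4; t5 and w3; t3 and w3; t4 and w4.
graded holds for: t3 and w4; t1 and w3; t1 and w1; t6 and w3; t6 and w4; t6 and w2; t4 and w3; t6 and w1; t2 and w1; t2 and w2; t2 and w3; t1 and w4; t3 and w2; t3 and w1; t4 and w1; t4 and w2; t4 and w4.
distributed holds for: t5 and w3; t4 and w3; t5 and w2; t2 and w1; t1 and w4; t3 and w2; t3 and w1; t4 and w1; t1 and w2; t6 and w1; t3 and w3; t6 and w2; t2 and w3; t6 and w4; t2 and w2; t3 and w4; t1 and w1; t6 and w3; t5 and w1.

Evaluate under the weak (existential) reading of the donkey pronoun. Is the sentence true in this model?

"it" takes "a worksheet" as antecedent — a donkey pronoun bound across the clause boundary.
Weak reading: every teacher t with some designed-worksheet has at least one designed-worksheet w such that graded(t,w) ∧ distributed(t,w).
Per teacher: t1:✓  t2:✓  t3:✓  t4:✗  t5:✗  t6:✓
t4 has no witness among its designed-worksheets.

False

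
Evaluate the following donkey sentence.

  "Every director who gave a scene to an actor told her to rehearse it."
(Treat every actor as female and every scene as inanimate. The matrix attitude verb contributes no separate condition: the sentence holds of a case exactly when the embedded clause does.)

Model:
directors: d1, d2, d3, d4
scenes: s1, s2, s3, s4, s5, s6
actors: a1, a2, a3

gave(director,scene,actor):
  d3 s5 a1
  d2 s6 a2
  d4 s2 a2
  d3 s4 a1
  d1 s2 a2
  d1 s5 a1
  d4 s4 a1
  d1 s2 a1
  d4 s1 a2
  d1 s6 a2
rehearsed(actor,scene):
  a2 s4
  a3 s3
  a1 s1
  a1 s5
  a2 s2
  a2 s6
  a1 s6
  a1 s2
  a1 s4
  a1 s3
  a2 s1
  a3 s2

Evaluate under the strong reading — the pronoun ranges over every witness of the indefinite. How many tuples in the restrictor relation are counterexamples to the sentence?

0

"her" takes "an actor" as antecedent and "it" takes "a scene"; both are donkey pronouns co-varying with the restrictor.
Strong reading: for every (d,s,a) with gave(d,s,a), rehearsed(a,s).
Restrictor triples: (d1,s2,a1)→rehearsed(a1,s2) ✓  (d1,s2,a2)→rehearsed(a2,s2) ✓  (d1,s5,a1)→rehearsed(a1,s5) ✓  (d1,s6,a2)→rehearsed(a2,s6) ✓  (d2,s6,a2)→rehearsed(a2,s6) ✓  (d3,s4,a1)→rehearsed(a1,s4) ✓  (d3,s5,a1)→rehearsed(a1,s5) ✓  (d4,s1,a2)→rehearsed(a2,s1) ✓  (d4,s2,a2)→rehearsed(a2,s2) ✓  (d4,s4,a1)→rehearsed(a1,s4) ✓
Counterexamples (restrictor triples failing the scope): 0.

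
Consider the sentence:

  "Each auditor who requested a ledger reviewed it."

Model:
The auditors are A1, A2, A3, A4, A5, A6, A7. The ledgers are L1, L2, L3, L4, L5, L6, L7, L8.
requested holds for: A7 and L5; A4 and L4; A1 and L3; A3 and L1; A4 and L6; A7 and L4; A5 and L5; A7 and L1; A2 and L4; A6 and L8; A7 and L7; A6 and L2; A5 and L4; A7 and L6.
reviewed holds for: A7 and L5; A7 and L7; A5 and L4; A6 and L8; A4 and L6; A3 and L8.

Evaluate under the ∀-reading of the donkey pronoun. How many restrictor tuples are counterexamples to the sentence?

"it" takes "a ledger" as antecedent — a donkey pronoun bound across the clause boundary.
Strong reading: for every (a,l) with requested(a,l), reviewed(a,l).
Restrictor pairs: (A1,L3) ✗  (A2,L4) ✗  (A3,L1) ✗  (A4,L4) ✗  (A4,L6) ✓  (A5,L4) ✓  (A5,L5) ✗  (A6,L2) ✗  (A6,L8) ✓  (A7,L1) ✗  (A7,L4) ✗  (A7,L5) ✓  (A7,L6) ✗  (A7,L7) ✓
Counterexamples (restrictor pairs failing the scope): 9.

9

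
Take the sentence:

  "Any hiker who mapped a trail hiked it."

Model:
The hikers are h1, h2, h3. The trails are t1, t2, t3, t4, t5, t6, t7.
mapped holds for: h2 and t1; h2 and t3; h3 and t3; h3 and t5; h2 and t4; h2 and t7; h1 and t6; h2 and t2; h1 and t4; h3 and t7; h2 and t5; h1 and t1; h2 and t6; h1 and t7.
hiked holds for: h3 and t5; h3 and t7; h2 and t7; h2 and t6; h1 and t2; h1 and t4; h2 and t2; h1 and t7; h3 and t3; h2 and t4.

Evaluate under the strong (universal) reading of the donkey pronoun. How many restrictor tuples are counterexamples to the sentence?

"it" takes "a trail" as antecedent — a donkey pronoun bound across the clause boundary.
Strong reading: for every (h,t) with mapped(h,t), hiked(h,t).
Restrictor pairs: (h1,t1) ✗  (h1,t4) ✓  (h1,t6) ✗  (h1,t7) ✓  (h2,t1) ✗  (h2,t2) ✓  (h2,t3) ✗  (h2,t4) ✓  (h2,t5) ✗  (h2,t6) ✓  (h2,t7) ✓  (h3,t3) ✓  (h3,t5) ✓  (h3,t7) ✓
Counterexamples (restrictor pairs failing the scope): 5.

5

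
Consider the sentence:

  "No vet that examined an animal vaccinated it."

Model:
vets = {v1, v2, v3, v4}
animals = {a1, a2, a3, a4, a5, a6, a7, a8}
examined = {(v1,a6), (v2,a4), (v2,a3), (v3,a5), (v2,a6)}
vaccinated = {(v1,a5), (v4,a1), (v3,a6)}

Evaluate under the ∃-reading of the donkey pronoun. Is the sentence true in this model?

"it" takes "an animal" as antecedent — a donkey pronoun bound across the clause boundary.
Truth condition: for no (v,a) with examined(v,a) does vaccinated(v,a) hold.
Restrictor pairs — does the scope hold? (v1,a6):fails  (v2,a3):fails  (v2,a4):fails  (v2,a6):fails  (v3,a5):fails
Scope holds for no restrictor pair, so the sentence is true.

True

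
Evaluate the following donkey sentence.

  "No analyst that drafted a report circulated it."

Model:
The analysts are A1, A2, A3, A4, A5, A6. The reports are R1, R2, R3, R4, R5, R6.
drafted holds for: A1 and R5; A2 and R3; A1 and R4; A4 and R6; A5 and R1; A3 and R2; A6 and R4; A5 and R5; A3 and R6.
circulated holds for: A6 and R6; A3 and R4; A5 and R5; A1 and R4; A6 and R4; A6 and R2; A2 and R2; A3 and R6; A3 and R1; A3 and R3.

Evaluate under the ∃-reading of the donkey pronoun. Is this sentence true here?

False

"it" takes "a report" as antecedent — a donkey pronoun bound across the clause boundary.
Truth condition: for no (a,r) with drafted(a,r) does circulated(a,r) hold.
Restrictor pairs — does the scope hold? (A1,R4):holds  (A1,R5):fails  (A2,R3):fails  (A3,R2):fails  (A3,R6):holds  (A4,R6):fails  (A5,R1):fails  (A5,R5):holds  (A6,R4):holds
Scope holds for 4 pair(s), so the sentence is false.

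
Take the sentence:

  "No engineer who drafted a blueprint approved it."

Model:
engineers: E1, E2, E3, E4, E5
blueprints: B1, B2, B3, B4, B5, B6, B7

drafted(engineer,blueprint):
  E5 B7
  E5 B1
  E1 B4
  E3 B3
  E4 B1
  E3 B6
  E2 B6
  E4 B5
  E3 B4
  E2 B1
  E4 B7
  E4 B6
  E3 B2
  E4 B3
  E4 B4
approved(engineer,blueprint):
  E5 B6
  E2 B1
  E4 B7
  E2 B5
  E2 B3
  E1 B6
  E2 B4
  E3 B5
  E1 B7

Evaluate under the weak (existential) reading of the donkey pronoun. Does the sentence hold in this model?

"it" takes "a blueprint" as antecedent — a donkey pronoun bound across the clause boundary.
Truth condition: for no (e,b) with drafted(e,b) does approved(e,b) hold.
Restrictor pairs — does the scope hold? (E1,B4):fails  (E2,B1):holds  (E2,B6):fails  (E3,B2):fails  (E3,B3):fails  (E3,B4):fails  (E3,B6):fails  (E4,B1):fails  (E4,B3):fails  (E4,B4):fails  (E4,B5):fails  (E4,B6):fails  (E4,B7):holds  (E5,B1):fails  (E5,B7):fails
Scope holds for 2 pair(s), so the sentence is false.

False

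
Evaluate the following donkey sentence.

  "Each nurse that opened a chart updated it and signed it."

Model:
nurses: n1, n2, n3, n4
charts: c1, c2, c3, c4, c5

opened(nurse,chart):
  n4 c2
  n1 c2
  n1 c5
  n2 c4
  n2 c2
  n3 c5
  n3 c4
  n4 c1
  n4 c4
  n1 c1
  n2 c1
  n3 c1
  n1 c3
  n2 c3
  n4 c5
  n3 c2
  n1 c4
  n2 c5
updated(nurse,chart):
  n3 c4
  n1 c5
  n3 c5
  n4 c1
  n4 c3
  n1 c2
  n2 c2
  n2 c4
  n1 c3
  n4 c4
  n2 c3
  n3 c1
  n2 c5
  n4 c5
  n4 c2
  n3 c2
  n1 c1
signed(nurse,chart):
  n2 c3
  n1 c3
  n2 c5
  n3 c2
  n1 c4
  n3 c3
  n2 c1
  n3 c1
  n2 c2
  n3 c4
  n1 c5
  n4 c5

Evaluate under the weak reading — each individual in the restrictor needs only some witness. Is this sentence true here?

"it" takes "a chart" as antecedent — a donkey pronoun bound across the clause boundary.
Weak reading: every nurse n with some opened-chart has at least one opened-chart c such that updated(n,c) ∧ signed(n,c).
Per nurse: n1:✓  n2:✓  n3:✓  n4:✓
Every nurse in the restrictor has a witness.

True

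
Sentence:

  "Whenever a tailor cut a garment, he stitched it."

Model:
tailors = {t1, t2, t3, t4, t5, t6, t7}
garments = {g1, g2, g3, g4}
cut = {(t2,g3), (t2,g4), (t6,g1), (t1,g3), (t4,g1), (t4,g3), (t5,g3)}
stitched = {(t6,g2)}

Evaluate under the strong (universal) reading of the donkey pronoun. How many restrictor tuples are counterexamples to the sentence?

7

"it" takes "a garment" as antecedent — a donkey pronoun bound across the clause boundary.
Strong reading: for every (t,g) with cut(t,g), stitched(t,g).
Restrictor pairs: (t1,g3) ✗  (t2,g3) ✗  (t2,g4) ✗  (t4,g1) ✗  (t4,g3) ✗  (t5,g3) ✗  (t6,g1) ✗
Counterexamples (restrictor pairs failing the scope): 7.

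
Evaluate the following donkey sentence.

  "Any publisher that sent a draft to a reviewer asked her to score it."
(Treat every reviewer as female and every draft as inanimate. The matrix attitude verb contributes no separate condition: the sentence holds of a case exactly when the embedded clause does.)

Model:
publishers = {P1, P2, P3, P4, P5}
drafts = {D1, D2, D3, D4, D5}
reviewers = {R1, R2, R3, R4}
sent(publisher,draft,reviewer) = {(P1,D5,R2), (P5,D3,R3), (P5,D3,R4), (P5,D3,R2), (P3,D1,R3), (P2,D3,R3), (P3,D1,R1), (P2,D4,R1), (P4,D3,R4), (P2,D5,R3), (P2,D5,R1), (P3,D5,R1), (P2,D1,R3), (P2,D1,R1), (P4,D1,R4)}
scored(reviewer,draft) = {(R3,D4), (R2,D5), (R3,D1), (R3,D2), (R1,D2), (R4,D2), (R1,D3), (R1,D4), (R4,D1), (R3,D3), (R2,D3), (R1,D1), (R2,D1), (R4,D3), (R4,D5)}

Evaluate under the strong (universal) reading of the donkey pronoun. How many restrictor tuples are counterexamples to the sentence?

3

"her" takes "a reviewer" as antecedent and "it" takes "a draft"; both are donkey pronouns co-varying with the restrictor.
Strong reading: for every (p,d,r) with sent(p,d,r), scored(r,d).
Restrictor triples: (P1,D5,R2)→scored(R2,D5) ✓  (P2,D1,R1)→scored(R1,D1) ✓  (P2,D1,R3)→scored(R3,D1) ✓  (P2,D3,R3)→scored(R3,D3) ✓  (P2,D4,R1)→scored(R1,D4) ✓  (P2,D5,R1)→scored(R1,D5) ✗  (P2,D5,R3)→scored(R3,D5) ✗  (P3,D1,R1)→scored(R1,D1) ✓  (P3,D1,R3)→scored(R3,D1) ✓  (P3,D5,R1)→scored(R1,D5) ✗  (P4,D1,R4)→scored(R4,D1) ✓  (P4,D3,R4)→scored(R4,D3) ✓  (P5,D3,R2)→scored(R2,D3) ✓  (P5,D3,R3)→scored(R3,D3) ✓  (P5,D3,R4)→scored(R4,D3) ✓
Counterexamples (restrictor triples failing the scope): 3.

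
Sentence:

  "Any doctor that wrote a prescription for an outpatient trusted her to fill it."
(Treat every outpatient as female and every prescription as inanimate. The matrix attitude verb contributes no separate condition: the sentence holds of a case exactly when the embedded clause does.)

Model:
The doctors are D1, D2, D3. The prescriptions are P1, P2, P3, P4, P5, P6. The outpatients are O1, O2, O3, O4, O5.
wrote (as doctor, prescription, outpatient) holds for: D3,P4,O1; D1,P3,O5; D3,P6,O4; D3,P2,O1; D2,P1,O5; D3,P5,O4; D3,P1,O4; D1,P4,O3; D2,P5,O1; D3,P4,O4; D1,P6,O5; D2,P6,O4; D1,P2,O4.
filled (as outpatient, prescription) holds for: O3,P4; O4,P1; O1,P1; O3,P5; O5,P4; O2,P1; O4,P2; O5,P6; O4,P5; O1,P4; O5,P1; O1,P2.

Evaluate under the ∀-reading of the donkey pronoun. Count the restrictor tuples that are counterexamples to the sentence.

5

"her" takes "an outpatient" as antecedent and "it" takes "a prescription"; both are donkey pronouns co-varying with the restrictor.
Strong reading: for every (d,p,o) with wrote(d,p,o), filled(o,p).
Restrictor triples: (D1,P2,O4)→filled(O4,P2) ✓  (D1,P3,O5)→filled(O5,P3) ✗  (D1,P4,O3)→filled(O3,P4) ✓  (D1,P6,O5)→filled(O5,P6) ✓  (D2,P1,O5)→filled(O5,P1) ✓  (D2,P5,O1)→filled(O1,P5) ✗  (D2,P6,O4)→filled(O4,P6) ✗  (D3,P1,O4)→filled(O4,P1) ✓  (D3,P2,O1)→filled(O1,P2) ✓  (D3,P4,O1)→filled(O1,P4) ✓  (D3,P4,O4)→filled(O4,P4) ✗  (D3,P5,O4)→filled(O4,P5) ✓  (D3,P6,O4)→filled(O4,P6) ✗
Counterexamples (restrictor triples failing the scope): 5.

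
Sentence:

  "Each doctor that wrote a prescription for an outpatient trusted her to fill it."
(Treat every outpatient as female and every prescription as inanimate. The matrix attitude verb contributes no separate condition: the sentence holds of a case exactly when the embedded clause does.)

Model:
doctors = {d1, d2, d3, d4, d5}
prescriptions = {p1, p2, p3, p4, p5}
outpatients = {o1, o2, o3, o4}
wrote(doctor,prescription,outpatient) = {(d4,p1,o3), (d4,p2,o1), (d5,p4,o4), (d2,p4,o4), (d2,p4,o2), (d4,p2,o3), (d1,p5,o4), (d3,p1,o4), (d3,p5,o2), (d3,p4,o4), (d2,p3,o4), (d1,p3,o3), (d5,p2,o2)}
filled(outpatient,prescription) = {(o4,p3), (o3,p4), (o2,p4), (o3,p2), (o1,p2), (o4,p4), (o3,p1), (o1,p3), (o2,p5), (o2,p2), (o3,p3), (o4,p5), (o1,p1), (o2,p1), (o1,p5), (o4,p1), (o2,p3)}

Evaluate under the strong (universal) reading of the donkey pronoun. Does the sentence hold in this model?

"her" takes "an outpatient" as antecedent and "it" takes "a prescription"; both are donkey pronouns co-varying with the restrictor.
Strong reading: for every (d,p,o) with wrote(d,p,o), filled(o,p).
Restrictor triples: (d1,p3,o3)→filled(o3,p3) ✓  (d1,p5,o4)→filled(o4,p5) ✓  (d2,p3,o4)→filled(o4,p3) ✓  (d2,p4,o2)→filled(o2,p4) ✓  (d2,p4,o4)→filled(o4,p4) ✓  (d3,p1,o4)→filled(o4,p1) ✓  (d3,p4,o4)→filled(o4,p4) ✓  (d3,p5,o2)→filled(o2,p5) ✓  (d4,p1,o3)→filled(o3,p1) ✓  (d4,p2,o1)→filled(o1,p2) ✓  (d4,p2,o3)→filled(o3,p2) ✓  (d5,p2,o2)→filled(o2,p2) ✓  (d5,p4,o4)→filled(o4,p4) ✓
Every restrictor triple satisfies the scope.

True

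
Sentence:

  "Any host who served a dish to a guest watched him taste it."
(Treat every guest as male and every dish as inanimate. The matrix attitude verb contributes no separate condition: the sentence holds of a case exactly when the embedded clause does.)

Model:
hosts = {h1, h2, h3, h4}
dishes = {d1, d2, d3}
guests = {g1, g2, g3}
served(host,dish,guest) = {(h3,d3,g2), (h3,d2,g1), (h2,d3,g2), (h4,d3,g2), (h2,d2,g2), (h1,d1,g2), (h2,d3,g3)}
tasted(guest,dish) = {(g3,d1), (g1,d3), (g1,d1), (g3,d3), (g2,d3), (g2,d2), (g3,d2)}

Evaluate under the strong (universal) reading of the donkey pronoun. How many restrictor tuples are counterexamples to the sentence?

2

"him" takes "a guest" as antecedent and "it" takes "a dish"; both are donkey pronouns co-varying with the restrictor.
Strong reading: for every (h,d,g) with served(h,d,g), tasted(g,d).
Restrictor triples: (h1,d1,g2)→tasted(g2,d1) ✗  (h2,d2,g2)→tasted(g2,d2) ✓  (h2,d3,g2)→tasted(g2,d3) ✓  (h2,d3,g3)→tasted(g3,d3) ✓  (h3,d2,g1)→tasted(g1,d2) ✗  (h3,d3,g2)→tasted(g2,d3) ✓  (h4,d3,g2)→tasted(g2,d3) ✓
Counterexamples (restrictor triples failing the scope): 2.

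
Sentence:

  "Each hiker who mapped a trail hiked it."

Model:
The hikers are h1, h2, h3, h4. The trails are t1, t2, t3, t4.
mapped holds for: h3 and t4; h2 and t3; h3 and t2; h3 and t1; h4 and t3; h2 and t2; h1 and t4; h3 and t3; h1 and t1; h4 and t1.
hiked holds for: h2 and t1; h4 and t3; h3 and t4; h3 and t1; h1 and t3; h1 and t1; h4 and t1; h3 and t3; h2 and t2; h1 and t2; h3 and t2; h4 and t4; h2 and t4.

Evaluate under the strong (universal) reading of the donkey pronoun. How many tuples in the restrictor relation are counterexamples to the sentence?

"it" takes "a trail" as antecedent — a donkey pronoun bound across the clause boundary.
Strong reading: for every (h,t) with mapped(h,t), hiked(h,t).
Restrictor pairs: (h1,t1) ✓  (h1,t4) ✗  (h2,t2) ✓  (h2,t3) ✗  (h3,t1) ✓  (h3,t2) ✓  (h3,t3) ✓  (h3,t4) ✓  (h4,t1) ✓  (h4,t3) ✓
Counterexamples (restrictor pairs failing the scope): 2.

2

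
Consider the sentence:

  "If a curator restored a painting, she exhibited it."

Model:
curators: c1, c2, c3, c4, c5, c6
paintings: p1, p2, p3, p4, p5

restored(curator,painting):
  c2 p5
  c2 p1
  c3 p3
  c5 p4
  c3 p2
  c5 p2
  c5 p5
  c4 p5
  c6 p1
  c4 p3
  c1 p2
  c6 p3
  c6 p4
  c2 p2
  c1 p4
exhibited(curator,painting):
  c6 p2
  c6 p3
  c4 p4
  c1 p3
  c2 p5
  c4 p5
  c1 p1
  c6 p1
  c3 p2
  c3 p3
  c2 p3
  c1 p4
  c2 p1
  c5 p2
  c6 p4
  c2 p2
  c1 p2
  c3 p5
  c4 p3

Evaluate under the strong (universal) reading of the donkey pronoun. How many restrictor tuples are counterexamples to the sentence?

"it" takes "a painting" as antecedent — a donkey pronoun bound across the clause boundary.
Strong reading: for every (c,p) with restored(c,p), exhibited(c,p).
Restrictor pairs: (c1,p2) ✓  (c1,p4) ✓  (c2,p1) ✓  (c2,p2) ✓  (c2,p5) ✓  (c3,p2) ✓  (c3,p3) ✓  (c4,p3) ✓  (c4,p5) ✓  (c5,p2) ✓  (c5,p4) ✗  (c5,p5) ✗  (c6,p1) ✓  (c6,p3) ✓  (c6,p4) ✓
Counterexamples (restrictor pairs failing the scope): 2.

2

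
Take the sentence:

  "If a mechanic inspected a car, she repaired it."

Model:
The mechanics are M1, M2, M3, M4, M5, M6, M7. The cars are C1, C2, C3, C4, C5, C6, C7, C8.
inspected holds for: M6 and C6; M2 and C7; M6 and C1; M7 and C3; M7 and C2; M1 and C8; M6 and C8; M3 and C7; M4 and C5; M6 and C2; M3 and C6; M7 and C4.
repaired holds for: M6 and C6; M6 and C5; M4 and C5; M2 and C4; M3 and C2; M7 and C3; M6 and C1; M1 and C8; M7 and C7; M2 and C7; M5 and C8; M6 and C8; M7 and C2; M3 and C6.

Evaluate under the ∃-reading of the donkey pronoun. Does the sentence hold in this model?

True

"it" takes "a car" as antecedent — a donkey pronoun bound across the clause boundary.
Weak reading: every mechanic m with some inspected-car has at least one inspected-car c such that repaired(m,c).
Per mechanic: M1:✓  M2:✓  M3:✓  M4:✓  M6:✓  M7:✓
Every mechanic in the restrictor has a witness.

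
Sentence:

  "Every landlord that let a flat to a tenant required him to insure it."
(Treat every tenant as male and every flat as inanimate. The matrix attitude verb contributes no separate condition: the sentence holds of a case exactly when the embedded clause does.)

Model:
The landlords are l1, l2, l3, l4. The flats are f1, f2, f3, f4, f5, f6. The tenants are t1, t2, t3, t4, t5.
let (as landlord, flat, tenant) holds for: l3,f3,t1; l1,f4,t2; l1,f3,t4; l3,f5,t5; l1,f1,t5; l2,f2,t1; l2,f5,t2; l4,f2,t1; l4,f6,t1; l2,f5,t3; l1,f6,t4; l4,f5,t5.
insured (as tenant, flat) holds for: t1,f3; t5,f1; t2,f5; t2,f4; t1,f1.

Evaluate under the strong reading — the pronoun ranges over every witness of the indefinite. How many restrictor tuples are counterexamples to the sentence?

8

"him" takes "a tenant" as antecedent and "it" takes "a flat"; both are donkey pronouns co-varying with the restrictor.
Strong reading: for every (l,f,t) with let(l,f,t), insured(t,f).
Restrictor triples: (l1,f1,t5)→insured(t5,f1) ✓  (l1,f3,t4)→insured(t4,f3) ✗  (l1,f4,t2)→insured(t2,f4) ✓  (l1,f6,t4)→insured(t4,f6) ✗  (l2,f2,t1)→insured(t1,f2) ✗  (l2,f5,t2)→insured(t2,f5) ✓  (l2,f5,t3)→insured(t3,f5) ✗  (l3,f3,t1)→insured(t1,f3) ✓  (l3,f5,t5)→insured(t5,f5) ✗  (l4,f2,t1)→insured(t1,f2) ✗  (l4,f5,t5)→insured(t5,f5) ✗  (l4,f6,t1)→insured(t1,f6) ✗
Counterexamples (restrictor triples failing the scope): 8.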